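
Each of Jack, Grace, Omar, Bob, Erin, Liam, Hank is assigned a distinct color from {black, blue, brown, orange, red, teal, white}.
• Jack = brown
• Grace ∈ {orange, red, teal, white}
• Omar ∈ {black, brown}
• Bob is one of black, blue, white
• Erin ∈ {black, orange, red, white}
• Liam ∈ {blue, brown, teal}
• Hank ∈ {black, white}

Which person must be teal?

Jack's domain is down to {brown}, so Jack = brown. Remove brown from Omar, Liam.
Omar must be black (only option left). So Bob, Erin, Hank can't be black.
Hank's domain is down to {white}, so Hank = white. Strike white from Grace, Bob, Erin.
Bob must be blue (only option left). So Liam can't be blue.
So teal goes to Liam.

Liam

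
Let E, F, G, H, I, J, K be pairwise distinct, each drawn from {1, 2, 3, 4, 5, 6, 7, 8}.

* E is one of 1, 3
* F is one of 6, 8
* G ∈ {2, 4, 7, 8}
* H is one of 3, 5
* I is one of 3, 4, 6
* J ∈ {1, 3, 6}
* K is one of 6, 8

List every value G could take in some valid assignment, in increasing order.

F and K share exactly the 2 values {6, 8}; by pigeonhole those values go to them, so strike 6, 8 from G, I, J.
E and J between them cover only {1, 3} — a naked pair. Remove those values from H, I.
That leaves H = 5.
I has just one choice, so I = 4. Remove 4 from G.
No further eliminations apply; G can still be any of 2, 7.

2, 7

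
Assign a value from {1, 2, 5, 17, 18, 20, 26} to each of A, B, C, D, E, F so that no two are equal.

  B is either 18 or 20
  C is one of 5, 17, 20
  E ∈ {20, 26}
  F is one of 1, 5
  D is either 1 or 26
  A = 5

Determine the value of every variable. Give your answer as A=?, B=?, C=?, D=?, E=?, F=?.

A=5, B=18, C=17, D=26, E=20, F=1

A's domain is down to {5}, so A = 5. Strike 5 from C, F.
That leaves F = 1. So D can't be 1.
D has just one choice, so D = 26. Eliminate 26 elsewhere: E.
E's domain is down to {20}, so E = 20. Remove 20 from B, C.
B must be 18 (only option left).
C's domain is down to {17}, so C = 17.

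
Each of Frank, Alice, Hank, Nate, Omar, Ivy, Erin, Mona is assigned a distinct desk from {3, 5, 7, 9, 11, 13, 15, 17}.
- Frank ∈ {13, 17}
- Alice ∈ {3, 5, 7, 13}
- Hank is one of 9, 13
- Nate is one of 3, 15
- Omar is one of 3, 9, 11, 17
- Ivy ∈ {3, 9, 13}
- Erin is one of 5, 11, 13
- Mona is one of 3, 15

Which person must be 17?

The 8 variables together cover exactly {3, 5, 7, 9, 11, 13, 15, 17} — 8 values for 8 variables — and 7 appears only in Alice's list, so Alice = 7.
The 7 still-open variables draw from only 7 values {3, 5, 9, 11, 13, 15, 17}, so each is used; only Erin can be 5, hence Erin = 5.
Among the 6 still-open variables, 11 fits only Omar (and all 6 values in {3, 9, 11, 13, 15, 17} must be used), so Omar = 11.
The 5 still-open variables together cover exactly {3, 9, 13, 15, 17} — 5 values for 5 variables — and 17 appears only in Frank's list, so Frank = 17.

Frank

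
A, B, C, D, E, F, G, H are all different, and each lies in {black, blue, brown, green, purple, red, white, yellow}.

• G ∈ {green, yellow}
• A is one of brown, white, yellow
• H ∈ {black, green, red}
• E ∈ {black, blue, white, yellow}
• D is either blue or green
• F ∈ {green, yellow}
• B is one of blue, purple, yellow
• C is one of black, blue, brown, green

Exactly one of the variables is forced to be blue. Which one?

The 8 variables together cover exactly {black, blue, brown, green, purple, red, white, yellow} — 8 values for 8 variables — and purple appears only in B's list, so B = purple.
Among the 7 still-open variables, red fits only H (and all 7 values in {black, blue, brown, green, red, white, yellow} must be used), so H = red.
F and G between them cover only {green, yellow} — a naked pair. Remove those values from A, C, D, E.
So blue goes to D.

D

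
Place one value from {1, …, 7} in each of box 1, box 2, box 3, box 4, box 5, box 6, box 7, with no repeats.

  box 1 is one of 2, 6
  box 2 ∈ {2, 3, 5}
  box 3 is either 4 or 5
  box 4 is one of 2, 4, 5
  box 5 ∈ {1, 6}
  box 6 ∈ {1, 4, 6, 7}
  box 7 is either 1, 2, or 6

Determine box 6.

The 7 variables draw from only 7 values {1, 2, 3, 4, 5, 6, 7}, so each is used; only box 2 can be 3, hence box 2 = 3.
The 6 still-open variables together cover exactly {1, 2, 4, 5, 6, 7} — 6 values for 6 variables — and 7 appears only in box 6's list, so box 6 = 7.

7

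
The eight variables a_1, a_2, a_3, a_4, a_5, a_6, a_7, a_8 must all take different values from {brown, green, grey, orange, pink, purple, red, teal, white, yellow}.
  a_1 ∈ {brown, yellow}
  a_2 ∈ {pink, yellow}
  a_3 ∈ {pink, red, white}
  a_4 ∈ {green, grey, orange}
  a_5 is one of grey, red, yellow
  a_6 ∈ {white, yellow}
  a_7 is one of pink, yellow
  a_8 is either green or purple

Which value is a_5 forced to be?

a_2 and a_7 share exactly the 2 values {pink, yellow}; by pigeonhole those values go to them, so strike pink, yellow from a_1, a_3, a_5, a_6.
a_1's domain is down to {brown}, so a_1 = brown.
a_6 has just one choice, so a_6 = white. Eliminate white elsewhere: a_3.
a_3 has just one choice, so a_3 = red. Eliminate red elsewhere: a_5.
So a_5 = grey.

grey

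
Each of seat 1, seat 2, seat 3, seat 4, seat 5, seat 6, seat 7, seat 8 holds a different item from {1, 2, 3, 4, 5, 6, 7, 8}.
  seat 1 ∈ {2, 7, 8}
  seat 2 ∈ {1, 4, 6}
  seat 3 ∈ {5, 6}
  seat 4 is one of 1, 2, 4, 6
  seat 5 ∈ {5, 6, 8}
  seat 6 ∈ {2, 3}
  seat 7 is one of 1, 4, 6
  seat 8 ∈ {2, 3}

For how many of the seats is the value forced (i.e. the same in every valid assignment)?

3

The 8 variables draw from only 8 values {1, 2, 3, 4, 5, 6, 7, 8}, so each is used; only seat 1 can be 7, hence seat 1 = 7.
Among the 7 still-open variables, 8 fits only seat 5 (and all 7 values in {1, 2, 3, 4, 5, 6, 8} must be used), so seat 5 = 8.
Among the 6 still-open variables, 5 fits only seat 3 (and all 6 values in {1, 2, 3, 4, 5, 6} must be used), so seat 3 = 5.
The 2 variables seat 6 and seat 8 are confined to {2, 3}, which locks those values in; drop them from seat 4.
Determined: seat 1=7, seat 3=5, seat 5=8. The other seats each still have more than one consistent value. That makes 3.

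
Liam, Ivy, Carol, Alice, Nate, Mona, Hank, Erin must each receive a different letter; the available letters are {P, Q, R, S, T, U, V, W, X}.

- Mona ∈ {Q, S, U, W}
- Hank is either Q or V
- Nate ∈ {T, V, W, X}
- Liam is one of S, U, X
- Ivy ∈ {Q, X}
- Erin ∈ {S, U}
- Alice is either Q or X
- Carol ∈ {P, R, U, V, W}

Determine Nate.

T

Ivy and Alice share exactly the 2 values {Q, X}; by pigeonhole those values go to them, so strike Q, X from Liam, Nate, Mona, Hank.
Hank must be V (only option left). So Carol, Nate can't be V.
Liam and Erin between them cover only {S, U} — a naked pair. Remove those values from Carol, Mona.
That leaves Mona = W. Strike W from Carol, Nate.
So Nate = T.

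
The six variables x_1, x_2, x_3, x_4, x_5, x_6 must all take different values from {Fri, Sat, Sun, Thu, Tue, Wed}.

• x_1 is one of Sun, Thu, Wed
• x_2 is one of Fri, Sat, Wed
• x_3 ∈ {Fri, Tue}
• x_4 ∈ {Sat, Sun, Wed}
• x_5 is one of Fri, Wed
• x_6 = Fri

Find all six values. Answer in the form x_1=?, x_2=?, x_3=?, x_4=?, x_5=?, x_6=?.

x_1=Thu, x_2=Sat, x_3=Tue, x_4=Sun, x_5=Wed, x_6=Fri

x_6 has just one choice, so x_6 = Fri. Remove Fri from x_2, x_3, x_5.
That leaves x_3 = Tue.
That leaves x_5 = Wed. Remove Wed from x_1, x_2, x_4.
x_2 must be Sat (only option left). So x_4 can't be Sat.
That leaves x_4 = Sun. So x_1 can't be Sun.
x_1 must be Thu (only option left).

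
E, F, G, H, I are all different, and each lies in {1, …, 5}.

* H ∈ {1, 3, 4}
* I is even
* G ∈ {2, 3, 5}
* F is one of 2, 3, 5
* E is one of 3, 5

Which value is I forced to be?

Among the 5 variables, 1 fits only H (and all 5 values in {1, 2, 3, 4, 5} must be used), so H = 1.
The 4 still-open variables together cover exactly {2, 3, 4, 5} — 4 values for 4 variables — and 4 appears only in I's list, so I = 4.

4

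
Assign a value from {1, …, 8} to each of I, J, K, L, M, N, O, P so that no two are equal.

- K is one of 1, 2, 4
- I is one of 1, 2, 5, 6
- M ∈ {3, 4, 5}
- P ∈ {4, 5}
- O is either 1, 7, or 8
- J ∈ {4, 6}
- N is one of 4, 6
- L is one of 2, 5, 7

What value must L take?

Among the 8 variables, 3 fits only M (and all 8 values in {1, 2, 3, 4, 5, 6, 7, 8} must be used), so M = 3.
Among the 7 still-open variables, 8 fits only O (and all 7 values in {1, 2, 4, 5, 6, 7, 8} must be used), so O = 8.
The 6 still-open variables together cover exactly {1, 2, 4, 5, 6, 7} — 6 values for 6 variables — and 7 appears only in L's list, so L = 7.

7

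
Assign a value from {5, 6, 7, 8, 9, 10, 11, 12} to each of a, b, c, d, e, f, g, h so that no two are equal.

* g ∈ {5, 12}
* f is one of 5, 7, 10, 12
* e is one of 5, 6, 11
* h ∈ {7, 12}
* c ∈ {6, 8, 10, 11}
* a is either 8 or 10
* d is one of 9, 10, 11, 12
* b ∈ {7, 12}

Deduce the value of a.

8

Among the 8 variables, 9 fits only d (and all 8 values in {5, 6, 7, 8, 9, 10, 11, 12} must be used), so d = 9.
The 2 variables b and h are confined to {7, 12}, which locks those values in; drop them from f, g.
g has just one choice, so g = 5. Strike 5 from e, f.
f has just one choice, so f = 10. Strike 10 from a, c.
So a = 8.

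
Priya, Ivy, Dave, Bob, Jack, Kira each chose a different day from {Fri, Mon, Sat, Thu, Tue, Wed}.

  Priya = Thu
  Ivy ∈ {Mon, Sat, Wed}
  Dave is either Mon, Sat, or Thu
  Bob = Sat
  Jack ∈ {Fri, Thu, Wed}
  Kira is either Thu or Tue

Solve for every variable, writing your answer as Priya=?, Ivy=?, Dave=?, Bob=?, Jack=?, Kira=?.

Priya must be Thu (only option left). So Dave, Jack, Kira can't be Thu.
That leaves Bob = Sat. Remove Sat from Ivy, Dave.
Kira must be Tue (only option left).
Dave's domain is down to {Mon}, so Dave = Mon. Strike Mon from Ivy.
That leaves Ivy = Wed. So Jack can't be Wed.
Jack's domain is down to {Fri}, so Jack = Fri.

Priya=Thu, Ivy=Wed, Dave=Mon, Bob=Sat, Jack=Fri, Kira=Tue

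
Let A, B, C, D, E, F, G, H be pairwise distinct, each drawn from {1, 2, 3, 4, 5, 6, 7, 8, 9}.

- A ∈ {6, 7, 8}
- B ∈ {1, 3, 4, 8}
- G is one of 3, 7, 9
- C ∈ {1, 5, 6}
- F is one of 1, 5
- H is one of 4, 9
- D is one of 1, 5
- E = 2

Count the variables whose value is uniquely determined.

E's domain is down to {2}, so E = 2.
D and F between them cover only {1, 5} — a naked pair. Remove those values from B, C.
C's domain is down to {6}, so C = 6. Strike 6 from A.
Determined: C=6, E=2. The other variables each still have more than one consistent value. That makes 2.

2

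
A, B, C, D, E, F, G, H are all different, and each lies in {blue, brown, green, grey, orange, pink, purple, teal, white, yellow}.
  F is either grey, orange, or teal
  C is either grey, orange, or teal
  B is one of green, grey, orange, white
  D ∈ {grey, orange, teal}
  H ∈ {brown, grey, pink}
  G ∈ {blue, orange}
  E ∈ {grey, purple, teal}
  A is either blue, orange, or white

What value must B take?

C, D, F share exactly the 3 values {grey, orange, teal}; by pigeonhole those values go to them, so strike grey, orange, teal from A, B, E, G, H.
E must be purple (only option left).
G's domain is down to {blue}, so G = blue. So A can't be blue.
A's domain is down to {white}, so A = white. Remove white from B.
So B = green.

green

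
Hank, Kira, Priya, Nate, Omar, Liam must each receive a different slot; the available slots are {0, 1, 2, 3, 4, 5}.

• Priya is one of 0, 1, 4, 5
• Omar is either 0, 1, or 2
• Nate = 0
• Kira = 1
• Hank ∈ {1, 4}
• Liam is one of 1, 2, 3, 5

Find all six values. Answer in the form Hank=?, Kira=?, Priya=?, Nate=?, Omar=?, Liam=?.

Hank=4, Kira=1, Priya=5, Nate=0, Omar=2, Liam=3

Kira must be 1 (only option left). Eliminate 1 elsewhere: Hank, Priya, Omar, Liam.
Nate must be 0 (only option left). Strike 0 from Priya, Omar.
Omar must be 2 (only option left). Remove 2 from Liam.
Hank must be 4 (only option left). Strike 4 from Priya.
Priya's domain is down to {5}, so Priya = 5. Eliminate 5 elsewhere: Liam.
Liam's domain is down to {3}, so Liam = 3.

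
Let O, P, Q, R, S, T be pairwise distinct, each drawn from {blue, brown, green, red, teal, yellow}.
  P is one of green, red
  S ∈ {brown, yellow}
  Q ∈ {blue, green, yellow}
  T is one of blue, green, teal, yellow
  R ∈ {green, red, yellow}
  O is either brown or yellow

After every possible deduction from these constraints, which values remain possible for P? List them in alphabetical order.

The 6 variables together cover exactly {blue, brown, green, red, teal, yellow} — 6 values for 6 variables — and teal appears only in T's list, so T = teal.
Among the 5 still-open variables, blue fits only Q (and all 5 values in {blue, brown, green, red, yellow} must be used), so Q = blue.
O and S share exactly the 2 values {brown, yellow}; by pigeonhole those values go to them, so strike brown, yellow from R.
No further eliminations apply; P can still be any of green, red.

green, red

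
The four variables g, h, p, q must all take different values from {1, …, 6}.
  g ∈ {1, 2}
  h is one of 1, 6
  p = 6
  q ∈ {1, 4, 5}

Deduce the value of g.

2

p has just one choice, so p = 6. So h can't be 6.
h must be 1 (only option left). Strike 1 from g, q.
So g = 2.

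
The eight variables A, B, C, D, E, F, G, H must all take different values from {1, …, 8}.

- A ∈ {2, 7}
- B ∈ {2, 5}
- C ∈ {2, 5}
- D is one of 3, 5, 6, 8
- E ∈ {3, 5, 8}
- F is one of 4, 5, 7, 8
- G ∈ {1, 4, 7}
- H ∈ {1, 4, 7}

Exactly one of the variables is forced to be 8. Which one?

F

The 8 variables draw from only 8 values {1, 2, 3, 4, 5, 6, 7, 8}, so each is used; only D can be 6, hence D = 6.
Among the 7 still-open variables, 3 fits only E (and all 7 values in {1, 2, 3, 4, 5, 7, 8} must be used), so E = 3.
The 6 still-open variables draw from only 6 values {1, 2, 4, 5, 7, 8}, so each is used; only F can be 8, hence F = 8.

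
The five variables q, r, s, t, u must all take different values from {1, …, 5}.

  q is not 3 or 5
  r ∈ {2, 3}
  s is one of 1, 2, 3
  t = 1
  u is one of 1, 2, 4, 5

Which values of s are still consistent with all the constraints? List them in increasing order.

t has just one choice, so t = 1. Remove 1 from q, s, u.
The 4 still-open variables draw from only 4 values {2, 3, 4, 5}, so each is used; only u can be 5, hence u = 5.
The 3 still-open variables together cover exactly {2, 3, 4} — 3 values for 3 variables — and 4 appears only in q's list, so q = 4.
No further eliminations apply; s can still be any of 2, 3.

2, 3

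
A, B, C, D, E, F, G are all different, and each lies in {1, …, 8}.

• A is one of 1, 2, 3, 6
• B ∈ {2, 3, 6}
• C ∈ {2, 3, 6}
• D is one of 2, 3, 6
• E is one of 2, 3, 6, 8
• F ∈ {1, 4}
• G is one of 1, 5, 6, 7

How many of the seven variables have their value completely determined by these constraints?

3

B, C, D share exactly the 3 values {2, 3, 6}; by pigeonhole those values go to them, so strike 2, 3, 6 from A, E, G.
A must be 1 (only option left). Eliminate 1 elsewhere: F, G.
E has just one choice, so E = 8.
F must be 4 (only option left).
Determined: A=1, E=8, F=4. The other variables each still have more than one consistent value. That makes 3.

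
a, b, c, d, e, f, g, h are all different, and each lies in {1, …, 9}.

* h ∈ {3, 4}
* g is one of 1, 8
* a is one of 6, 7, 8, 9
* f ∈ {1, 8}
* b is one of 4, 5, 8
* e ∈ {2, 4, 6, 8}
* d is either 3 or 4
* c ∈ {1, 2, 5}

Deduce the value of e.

6

The 2 variables d and h are confined to {3, 4}, which locks those values in; drop them from b, e.
f and g share exactly the 2 values {1, 8}; by pigeonhole those values go to them, so strike 1, 8 from a, b, c, e.
b's domain is down to {5}, so b = 5. Remove 5 from c.
That leaves c = 2. Remove 2 from e.
So e = 6.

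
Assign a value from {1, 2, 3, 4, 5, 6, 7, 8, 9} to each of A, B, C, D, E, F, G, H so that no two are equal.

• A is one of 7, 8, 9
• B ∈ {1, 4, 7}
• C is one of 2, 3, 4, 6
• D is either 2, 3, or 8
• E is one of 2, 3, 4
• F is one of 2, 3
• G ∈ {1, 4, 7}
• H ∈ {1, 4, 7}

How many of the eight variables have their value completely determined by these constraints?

3

Among the 8 variables, 6 fits only C (and all 8 values in {1, 2, 3, 4, 6, 7, 8, 9} must be used), so C = 6.
Among the 7 still-open variables, 9 fits only A (and all 7 values in {1, 2, 3, 4, 7, 8, 9} must be used), so A = 9.
The 6 still-open variables together cover exactly {1, 2, 3, 4, 7, 8} — 6 values for 6 variables — and 8 appears only in D's list, so D = 8.
The 3 variables B, G, H are confined to {1, 4, 7}, which locks those values in; drop them from E.
Determined: A=9, C=6, D=8. The other variables each still have more than one consistent value. That makes 3.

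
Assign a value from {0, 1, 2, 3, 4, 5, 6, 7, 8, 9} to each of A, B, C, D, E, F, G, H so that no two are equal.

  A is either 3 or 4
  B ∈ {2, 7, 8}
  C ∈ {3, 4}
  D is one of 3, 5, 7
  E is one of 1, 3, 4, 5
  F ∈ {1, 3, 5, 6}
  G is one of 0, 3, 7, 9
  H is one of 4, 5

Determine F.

A and C share exactly the 2 values {3, 4}; by pigeonhole those values go to them, so strike 3, 4 from D, E, F, G, H.
That leaves H = 5. Strike 5 from D, E, F.
D has just one choice, so D = 7. So B, G can't be 7.
E's domain is down to {1}, so E = 1. So F can't be 1.
So F = 6.

6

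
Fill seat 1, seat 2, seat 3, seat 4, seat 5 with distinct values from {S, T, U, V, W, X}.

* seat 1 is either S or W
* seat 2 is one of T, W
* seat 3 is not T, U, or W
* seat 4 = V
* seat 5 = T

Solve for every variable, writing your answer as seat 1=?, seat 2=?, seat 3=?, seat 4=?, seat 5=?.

seat 4 has just one choice, so seat 4 = V. Eliminate V elsewhere: seat 3.
seat 5 must be T (only option left). So seat 2 can't be T.
That leaves seat 2 = W. Eliminate W elsewhere: seat 1.
seat 1 must be S (only option left). Eliminate S elsewhere: seat 3.
That leaves seat 3 = X.

seat 1=S, seat 2=W, seat 3=X, seat 4=V, seat 5=T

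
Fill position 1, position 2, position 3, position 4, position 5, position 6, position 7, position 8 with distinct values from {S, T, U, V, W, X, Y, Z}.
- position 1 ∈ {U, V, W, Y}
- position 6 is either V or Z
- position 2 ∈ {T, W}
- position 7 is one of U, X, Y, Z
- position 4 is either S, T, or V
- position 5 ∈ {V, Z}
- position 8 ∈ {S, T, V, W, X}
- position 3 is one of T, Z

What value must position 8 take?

X

The 2 variables position 5 and position 6 are confined to {V, Z}, which locks those values in; drop them from position 1, position 3, position 4, position 7, position 8.
position 3 has just one choice, so position 3 = T. Eliminate T elsewhere: position 2, position 4, position 8.
That leaves position 4 = S. Strike S from position 8.
position 2 must be W (only option left). So position 1, position 8 can't be W.
So position 8 = X.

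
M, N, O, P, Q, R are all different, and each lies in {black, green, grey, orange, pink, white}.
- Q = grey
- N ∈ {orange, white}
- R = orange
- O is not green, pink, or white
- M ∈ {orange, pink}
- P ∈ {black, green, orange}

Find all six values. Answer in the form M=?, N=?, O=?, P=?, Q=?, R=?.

M=pink, N=white, O=black, P=green, Q=grey, R=orange

Q has just one choice, so Q = grey. So O can't be grey.
R has just one choice, so R = orange. Strike orange from M, N, O, P.
M's domain is down to {pink}, so M = pink.
N has just one choice, so N = white.
That leaves O = black. So P can't be black.
That leaves P = green.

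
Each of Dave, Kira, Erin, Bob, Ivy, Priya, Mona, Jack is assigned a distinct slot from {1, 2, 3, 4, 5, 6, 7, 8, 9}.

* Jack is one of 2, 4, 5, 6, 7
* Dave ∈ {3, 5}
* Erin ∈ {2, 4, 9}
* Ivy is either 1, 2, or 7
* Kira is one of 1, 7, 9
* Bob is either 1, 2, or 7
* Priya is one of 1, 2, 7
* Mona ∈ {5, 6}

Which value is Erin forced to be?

The 8 variables draw from only 8 values {1, 2, 3, 4, 5, 6, 7, 9}, so each is used; only Dave can be 3, hence Dave = 3.
Bob, Ivy, Priya share exactly the 3 values {1, 2, 7}; by pigeonhole those values go to them, so strike 1, 2, 7 from Kira, Erin, Jack.
Kira has just one choice, so Kira = 9. So Erin can't be 9.
So Erin = 4.

4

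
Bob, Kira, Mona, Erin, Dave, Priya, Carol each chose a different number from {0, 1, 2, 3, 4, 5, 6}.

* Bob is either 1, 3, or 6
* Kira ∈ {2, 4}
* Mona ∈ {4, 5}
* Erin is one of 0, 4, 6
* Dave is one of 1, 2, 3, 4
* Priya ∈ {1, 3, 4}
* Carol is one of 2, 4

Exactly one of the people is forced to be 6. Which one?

Bob

The 7 variables together cover exactly {0, 1, 2, 3, 4, 5, 6} — 7 values for 7 variables — and 0 appears only in Erin's list, so Erin = 0.
Among the 6 still-open variables, 5 fits only Mona (and all 6 values in {1, 2, 3, 4, 5, 6} must be used), so Mona = 5.
The 5 still-open variables draw from only 5 values {1, 2, 3, 4, 6}, so each is used; only Bob can be 6, hence Bob = 6.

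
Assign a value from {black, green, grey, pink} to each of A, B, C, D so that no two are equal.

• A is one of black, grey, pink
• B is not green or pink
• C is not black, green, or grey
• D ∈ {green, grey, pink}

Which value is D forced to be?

C has just one choice, so C = pink. Eliminate pink elsewhere: A, D.
The 3 still-open variables draw from only 3 values {black, green, grey}, so each is used; only D can be green, hence D = green.

green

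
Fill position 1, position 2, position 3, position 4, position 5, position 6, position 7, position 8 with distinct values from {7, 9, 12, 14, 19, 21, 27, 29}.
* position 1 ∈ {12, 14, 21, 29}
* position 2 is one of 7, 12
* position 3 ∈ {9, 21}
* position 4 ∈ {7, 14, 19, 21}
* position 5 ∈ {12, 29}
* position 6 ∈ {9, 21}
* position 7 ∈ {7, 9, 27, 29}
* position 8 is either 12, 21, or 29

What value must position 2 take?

7

The 8 variables draw from only 8 values {7, 9, 12, 14, 19, 21, 27, 29}, so each is used; only position 4 can be 19, hence position 4 = 19.
Among the 7 still-open variables, 14 fits only position 1 (and all 7 values in {7, 9, 12, 14, 21, 27, 29} must be used), so position 1 = 14.
The 6 still-open variables together cover exactly {7, 9, 12, 21, 27, 29} — 6 values for 6 variables — and 27 appears only in position 7's list, so position 7 = 27.
Among the 5 still-open variables, 7 fits only position 2 (and all 5 values in {7, 9, 12, 21, 29} must be used), so position 2 = 7.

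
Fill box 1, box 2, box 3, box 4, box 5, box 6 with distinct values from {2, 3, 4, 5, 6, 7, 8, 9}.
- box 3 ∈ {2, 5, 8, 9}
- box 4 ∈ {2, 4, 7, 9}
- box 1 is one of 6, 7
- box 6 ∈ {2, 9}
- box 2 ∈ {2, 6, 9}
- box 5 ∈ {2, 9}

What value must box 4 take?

4

box 5 and box 6 between them cover only {2, 9} — a naked pair. Remove those values from box 2, box 3, box 4.
That leaves box 2 = 6. So box 1 can't be 6.
box 1 has just one choice, so box 1 = 7. Remove 7 from box 4.
So box 4 = 4.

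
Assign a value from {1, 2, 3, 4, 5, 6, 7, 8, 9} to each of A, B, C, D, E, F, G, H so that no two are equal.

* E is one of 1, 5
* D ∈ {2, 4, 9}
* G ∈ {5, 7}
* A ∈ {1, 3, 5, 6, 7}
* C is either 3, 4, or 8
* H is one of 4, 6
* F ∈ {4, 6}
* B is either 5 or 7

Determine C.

The 2 variables B and G are confined to {5, 7}, which locks those values in; drop them from A, E.
E's domain is down to {1}, so E = 1. Strike 1 from A.
F and H share exactly the 2 values {4, 6}; by pigeonhole those values go to them, so strike 4, 6 from A, C, D.
A's domain is down to {3}, so A = 3. Remove 3 from C.
So C = 8.

8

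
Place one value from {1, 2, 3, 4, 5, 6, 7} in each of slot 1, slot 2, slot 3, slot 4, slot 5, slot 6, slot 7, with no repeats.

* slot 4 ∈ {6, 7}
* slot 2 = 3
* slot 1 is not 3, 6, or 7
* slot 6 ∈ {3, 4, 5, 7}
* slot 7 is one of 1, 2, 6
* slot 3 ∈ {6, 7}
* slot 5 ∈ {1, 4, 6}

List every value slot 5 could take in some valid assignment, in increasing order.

1, 4

slot 2 must be 3 (only option left). Eliminate 3 elsewhere: slot 6.
The 2 variables slot 3 and slot 4 are confined to {6, 7}, which locks those values in; drop them from slot 5, slot 6, slot 7.
No further eliminations apply; slot 5 can still be any of 1, 4.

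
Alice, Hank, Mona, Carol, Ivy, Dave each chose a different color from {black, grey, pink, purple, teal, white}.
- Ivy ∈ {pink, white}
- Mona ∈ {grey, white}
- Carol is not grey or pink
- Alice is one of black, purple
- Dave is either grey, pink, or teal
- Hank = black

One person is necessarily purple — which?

Hank has just one choice, so Hank = black. Remove black from Alice, Carol.
So purple goes to Alice.

Alice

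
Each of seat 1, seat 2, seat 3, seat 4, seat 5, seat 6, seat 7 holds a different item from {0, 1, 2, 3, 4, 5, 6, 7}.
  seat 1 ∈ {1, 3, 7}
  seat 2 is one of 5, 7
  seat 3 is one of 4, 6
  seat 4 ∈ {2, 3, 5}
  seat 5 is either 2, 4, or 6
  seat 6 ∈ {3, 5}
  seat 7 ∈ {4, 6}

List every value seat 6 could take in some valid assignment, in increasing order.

The 7 variables together cover exactly {1, 2, 3, 4, 5, 6, 7} — 7 values for 7 variables — and 1 appears only in seat 1's list, so seat 1 = 1.
The 6 still-open variables together cover exactly {2, 3, 4, 5, 6, 7} — 6 values for 6 variables — and 7 appears only in seat 2's list, so seat 2 = 7.
seat 3 and seat 7 share exactly the 2 values {4, 6}; by pigeonhole those values go to them, so strike 4, 6 from seat 5.
seat 5's domain is down to {2}, so seat 5 = 2. Eliminate 2 elsewhere: seat 4.
No further eliminations apply; seat 6 can still be any of 3, 5.

3, 5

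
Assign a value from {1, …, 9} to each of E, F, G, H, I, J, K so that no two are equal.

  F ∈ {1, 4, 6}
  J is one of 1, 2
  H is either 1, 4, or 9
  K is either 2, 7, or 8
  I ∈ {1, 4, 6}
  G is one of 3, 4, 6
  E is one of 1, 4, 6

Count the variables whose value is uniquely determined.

The 3 variables E, F, I are confined to {1, 4, 6}, which locks those values in; drop them from G, H, J.
That leaves G = 3.
That leaves H = 9.
J must be 2 (only option left). Strike 2 from K.
Determined: G=3, H=9, J=2. The other variables each still have more than one consistent value. That makes 3.

3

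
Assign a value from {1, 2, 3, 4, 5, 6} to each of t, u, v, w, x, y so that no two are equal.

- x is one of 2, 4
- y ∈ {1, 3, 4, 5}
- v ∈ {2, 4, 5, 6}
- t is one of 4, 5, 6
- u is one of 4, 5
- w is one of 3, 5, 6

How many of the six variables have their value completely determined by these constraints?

2

The 6 variables together cover exactly {1, 2, 3, 4, 5, 6} — 6 values for 6 variables — and 1 appears only in y's list, so y = 1.
The 5 still-open variables draw from only 5 values {2, 3, 4, 5, 6}, so each is used; only w can be 3, hence w = 3.
Determined: w=3, y=1. The other variables each still have more than one consistent value. That makes 2.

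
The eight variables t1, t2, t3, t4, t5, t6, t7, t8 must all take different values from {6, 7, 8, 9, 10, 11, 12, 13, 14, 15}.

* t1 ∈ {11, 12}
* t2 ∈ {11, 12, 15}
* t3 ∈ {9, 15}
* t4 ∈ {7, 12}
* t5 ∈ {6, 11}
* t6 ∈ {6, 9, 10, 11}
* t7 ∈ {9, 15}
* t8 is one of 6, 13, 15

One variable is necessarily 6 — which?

t5

Among the 8 variables, 7 fits only t4 (and all 8 values in {6, 7, 9, 10, 11, 12, 13, 15} must be used), so t4 = 7.
Among the 7 still-open variables, 10 fits only t6 (and all 7 values in {6, 9, 10, 11, 12, 13, 15} must be used), so t6 = 10.
The 6 still-open variables together cover exactly {6, 9, 11, 12, 13, 15} — 6 values for 6 variables — and 13 appears only in t8's list, so t8 = 13.
Among the 5 still-open variables, 6 fits only t5 (and all 5 values in {6, 9, 11, 12, 15} must be used), so t5 = 6.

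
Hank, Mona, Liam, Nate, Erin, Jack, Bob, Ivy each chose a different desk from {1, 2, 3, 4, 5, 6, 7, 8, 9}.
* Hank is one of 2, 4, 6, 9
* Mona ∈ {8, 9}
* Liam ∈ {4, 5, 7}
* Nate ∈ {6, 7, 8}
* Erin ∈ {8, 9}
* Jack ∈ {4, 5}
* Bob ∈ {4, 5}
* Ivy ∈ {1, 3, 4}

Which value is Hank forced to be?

2

The 2 variables Mona and Erin are confined to {8, 9}, which locks those values in; drop them from Hank, Nate.
Jack and Bob between them cover only {4, 5} — a naked pair. Remove those values from Hank, Liam, Ivy.
Liam has just one choice, so Liam = 7. Eliminate 7 elsewhere: Nate.
Nate must be 6 (only option left). Eliminate 6 elsewhere: Hank.
So Hank = 2.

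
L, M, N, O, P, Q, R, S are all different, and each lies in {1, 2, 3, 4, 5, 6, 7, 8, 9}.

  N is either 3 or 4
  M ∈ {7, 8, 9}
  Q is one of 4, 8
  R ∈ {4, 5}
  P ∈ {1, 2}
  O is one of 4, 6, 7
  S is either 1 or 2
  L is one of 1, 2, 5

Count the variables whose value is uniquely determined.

4

P and S share exactly the 2 values {1, 2}; by pigeonhole those values go to them, so strike 1, 2 from L.
L must be 5 (only option left). Remove 5 from R.
R has just one choice, so R = 4. Eliminate 4 elsewhere: N, O, Q.
N must be 3 (only option left).
That leaves Q = 8. Eliminate 8 elsewhere: M.
Determined: L=5, N=3, Q=8, R=4. The other variables each still have more than one consistent value. That makes 4.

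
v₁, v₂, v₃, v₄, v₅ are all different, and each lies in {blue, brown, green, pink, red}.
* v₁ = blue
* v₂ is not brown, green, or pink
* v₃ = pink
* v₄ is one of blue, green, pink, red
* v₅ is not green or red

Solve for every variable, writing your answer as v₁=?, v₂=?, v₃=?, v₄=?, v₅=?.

v₁=blue, v₂=red, v₃=pink, v₄=green, v₅=brown

v₁ has just one choice, so v₁ = blue. Strike blue from v₂, v₄, v₅.
v₂ has just one choice, so v₂ = red. Eliminate red elsewhere: v₄.
That leaves v₃ = pink. Strike pink from v₄, v₅.
v₄ must be green (only option left).
v₅ must be brown (only option left).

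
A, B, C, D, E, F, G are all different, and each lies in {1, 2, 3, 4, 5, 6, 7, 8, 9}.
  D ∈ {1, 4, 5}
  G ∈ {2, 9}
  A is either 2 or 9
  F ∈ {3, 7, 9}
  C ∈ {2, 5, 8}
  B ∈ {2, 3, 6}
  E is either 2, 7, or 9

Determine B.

6

The 2 variables A and G are confined to {2, 9}, which locks those values in; drop them from B, C, E, F.
E's domain is down to {7}, so E = 7. So F can't be 7.
F must be 3 (only option left). Eliminate 3 elsewhere: B.
So B = 6.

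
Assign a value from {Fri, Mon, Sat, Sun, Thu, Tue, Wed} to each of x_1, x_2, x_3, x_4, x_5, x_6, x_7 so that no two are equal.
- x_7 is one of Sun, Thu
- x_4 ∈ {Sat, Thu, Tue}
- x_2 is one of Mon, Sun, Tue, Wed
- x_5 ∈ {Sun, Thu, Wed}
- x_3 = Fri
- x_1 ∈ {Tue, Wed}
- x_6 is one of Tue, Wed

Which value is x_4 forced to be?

x_3 must be Fri (only option left).
The 6 still-open variables draw from only 6 values {Mon, Sat, Sun, Thu, Tue, Wed}, so each is used; only x_2 can be Mon, hence x_2 = Mon.
The 5 still-open variables draw from only 5 values {Sat, Sun, Thu, Tue, Wed}, so each is used; only x_4 can be Sat, hence x_4 = Sat.

Sat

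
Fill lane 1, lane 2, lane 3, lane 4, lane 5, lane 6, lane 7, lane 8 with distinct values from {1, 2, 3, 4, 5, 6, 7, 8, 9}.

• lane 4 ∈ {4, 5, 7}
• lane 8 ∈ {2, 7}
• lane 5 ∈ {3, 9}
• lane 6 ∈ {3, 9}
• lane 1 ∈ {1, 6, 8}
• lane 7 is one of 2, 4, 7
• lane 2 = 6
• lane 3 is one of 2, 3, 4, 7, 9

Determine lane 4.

lane 2's domain is down to {6}, so lane 2 = 6. So lane 1 can't be 6.
lane 5 and lane 6 between them cover only {3, 9} — a naked pair. Remove those values from lane 3.
lane 3, lane 7, lane 8 between them cover only {2, 4, 7} — a naked triple. Remove those values from lane 4.
So lane 4 = 5.

5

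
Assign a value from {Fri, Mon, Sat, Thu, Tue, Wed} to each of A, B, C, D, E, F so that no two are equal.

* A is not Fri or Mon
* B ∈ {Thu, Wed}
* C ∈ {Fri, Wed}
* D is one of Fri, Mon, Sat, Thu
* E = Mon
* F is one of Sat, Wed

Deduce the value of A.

Tue

E must be Mon (only option left). Eliminate Mon elsewhere: D.
The 5 still-open variables together cover exactly {Fri, Sat, Thu, Tue, Wed} — 5 values for 5 variables — and Tue appears only in A's list, so A = Tue.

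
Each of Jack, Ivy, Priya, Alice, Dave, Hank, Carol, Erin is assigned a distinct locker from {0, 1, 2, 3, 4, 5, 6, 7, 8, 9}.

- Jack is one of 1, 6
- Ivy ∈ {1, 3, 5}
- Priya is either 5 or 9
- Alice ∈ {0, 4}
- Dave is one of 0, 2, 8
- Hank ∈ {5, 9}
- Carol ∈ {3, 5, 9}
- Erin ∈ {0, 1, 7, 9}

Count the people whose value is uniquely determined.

3

Priya and Hank between them cover only {5, 9} — a naked pair. Remove those values from Ivy, Carol, Erin.
Carol has just one choice, so Carol = 3. Eliminate 3 elsewhere: Ivy.
Ivy has just one choice, so Ivy = 1. Remove 1 from Jack, Erin.
Jack's domain is down to {6}, so Jack = 6.
Determined: Jack=6, Ivy=1, Carol=3. The other people each still have more than one consistent value. That makes 3.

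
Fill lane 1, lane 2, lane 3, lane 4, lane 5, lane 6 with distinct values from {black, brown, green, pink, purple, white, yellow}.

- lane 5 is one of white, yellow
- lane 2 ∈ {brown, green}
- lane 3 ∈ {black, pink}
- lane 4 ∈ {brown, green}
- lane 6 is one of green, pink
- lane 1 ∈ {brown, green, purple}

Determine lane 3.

lane 2 and lane 4 share exactly the 2 values {brown, green}; by pigeonhole those values go to them, so strike brown, green from lane 1, lane 6.
lane 1 must be purple (only option left).
lane 6 must be pink (only option left). So lane 3 can't be pink.
So lane 3 = black.

black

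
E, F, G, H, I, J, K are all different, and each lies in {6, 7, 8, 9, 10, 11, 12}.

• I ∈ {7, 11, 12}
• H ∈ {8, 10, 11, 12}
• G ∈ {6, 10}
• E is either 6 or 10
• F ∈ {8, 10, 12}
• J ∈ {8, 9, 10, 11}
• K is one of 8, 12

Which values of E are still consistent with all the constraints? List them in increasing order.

6, 10

Among the 7 variables, 7 fits only I (and all 7 values in {6, 7, 8, 9, 10, 11, 12} must be used), so I = 7.
The 6 still-open variables draw from only 6 values {6, 8, 9, 10, 11, 12}, so each is used; only J can be 9, hence J = 9.
The 5 still-open variables together cover exactly {6, 8, 10, 11, 12} — 5 values for 5 variables — and 11 appears only in H's list, so H = 11.
E and G between them cover only {6, 10} — a naked pair. Remove those values from F.
No further eliminations apply; E can still be any of 6, 10.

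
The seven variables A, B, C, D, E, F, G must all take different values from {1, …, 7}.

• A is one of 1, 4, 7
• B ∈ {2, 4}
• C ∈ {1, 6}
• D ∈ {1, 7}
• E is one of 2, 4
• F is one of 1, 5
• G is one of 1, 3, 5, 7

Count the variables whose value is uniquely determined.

Among the 7 variables, 3 fits only G (and all 7 values in {1, 2, 3, 4, 5, 6, 7} must be used), so G = 3.
The 6 still-open variables together cover exactly {1, 2, 4, 5, 6, 7} — 6 values for 6 variables — and 5 appears only in F's list, so F = 5.
Among the 5 still-open variables, 6 fits only C (and all 5 values in {1, 2, 4, 6, 7} must be used), so C = 6.
The 2 variables B and E are confined to {2, 4}, which locks those values in; drop them from A.
Determined: C=6, F=5, G=3. The other variables each still have more than one consistent value. That makes 3.

3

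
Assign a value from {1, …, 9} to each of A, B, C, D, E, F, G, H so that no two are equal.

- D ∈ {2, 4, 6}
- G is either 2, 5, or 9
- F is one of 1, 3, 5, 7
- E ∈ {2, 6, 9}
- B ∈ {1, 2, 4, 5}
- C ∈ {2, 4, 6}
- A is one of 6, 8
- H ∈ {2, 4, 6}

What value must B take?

1

C, D, H between them cover only {2, 4, 6} — a naked triple. Remove those values from A, B, E, G.
A must be 8 (only option left).
That leaves E = 9. So G can't be 9.
That leaves G = 5. So B, F can't be 5.
So B = 1.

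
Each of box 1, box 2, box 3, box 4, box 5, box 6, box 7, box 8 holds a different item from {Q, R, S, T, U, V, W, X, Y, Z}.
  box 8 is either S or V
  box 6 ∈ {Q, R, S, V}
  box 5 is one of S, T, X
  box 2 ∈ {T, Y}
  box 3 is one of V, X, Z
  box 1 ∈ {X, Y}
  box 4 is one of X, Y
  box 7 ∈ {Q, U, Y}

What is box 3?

box 1 and box 4 share exactly the 2 values {X, Y}; by pigeonhole those values go to them, so strike X, Y from box 2, box 3, box 5, box 7.
box 2 has just one choice, so box 2 = T. Remove T from box 5.
box 5 has just one choice, so box 5 = S. Strike S from box 6, box 8.
box 8 has just one choice, so box 8 = V. Remove V from box 3, box 6.
So box 3 = Z.

Z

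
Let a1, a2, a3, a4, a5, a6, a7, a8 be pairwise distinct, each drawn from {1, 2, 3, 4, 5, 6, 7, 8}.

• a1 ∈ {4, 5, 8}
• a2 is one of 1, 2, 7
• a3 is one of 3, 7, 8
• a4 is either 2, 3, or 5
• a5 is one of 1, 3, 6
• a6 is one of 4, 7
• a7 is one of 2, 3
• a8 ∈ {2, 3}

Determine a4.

5

The 8 variables draw from only 8 values {1, 2, 3, 4, 5, 6, 7, 8}, so each is used; only a5 can be 6, hence a5 = 6.
The 7 still-open variables together cover exactly {1, 2, 3, 4, 5, 7, 8} — 7 values for 7 variables — and 1 appears only in a2's list, so a2 = 1.
a7 and a8 between them cover only {2, 3} — a naked pair. Remove those values from a3, a4.
So a4 = 5.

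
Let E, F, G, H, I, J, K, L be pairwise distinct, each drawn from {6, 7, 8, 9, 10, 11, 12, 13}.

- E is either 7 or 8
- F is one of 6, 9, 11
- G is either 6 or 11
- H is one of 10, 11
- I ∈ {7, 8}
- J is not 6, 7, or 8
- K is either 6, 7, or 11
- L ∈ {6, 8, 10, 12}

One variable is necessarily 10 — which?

The 8 variables together cover exactly {6, 7, 8, 9, 10, 11, 12, 13} — 8 values for 8 variables — and 13 appears only in J's list, so J = 13.
Among the 7 still-open variables, 9 fits only F (and all 7 values in {6, 7, 8, 9, 10, 11, 12} must be used), so F = 9.
Among the 6 still-open variables, 12 fits only L (and all 6 values in {6, 7, 8, 10, 11, 12} must be used), so L = 12.
The 5 still-open variables draw from only 5 values {6, 7, 8, 10, 11}, so each is used; only H can be 10, hence H = 10.

H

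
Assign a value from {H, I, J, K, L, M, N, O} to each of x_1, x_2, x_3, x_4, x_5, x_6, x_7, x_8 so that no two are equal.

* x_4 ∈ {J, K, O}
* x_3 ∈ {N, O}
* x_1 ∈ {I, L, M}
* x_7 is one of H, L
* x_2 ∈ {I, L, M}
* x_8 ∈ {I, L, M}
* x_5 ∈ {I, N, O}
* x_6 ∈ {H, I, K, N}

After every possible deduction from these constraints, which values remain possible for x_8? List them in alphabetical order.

The 8 variables draw from only 8 values {H, I, J, K, L, M, N, O}, so each is used; only x_4 can be J, hence x_4 = J.
The 7 still-open variables together cover exactly {H, I, K, L, M, N, O} — 7 values for 7 variables — and K appears only in x_6's list, so x_6 = K.
Among the 6 still-open variables, H fits only x_7 (and all 6 values in {H, I, L, M, N, O} must be used), so x_7 = H.
x_1, x_2, x_8 share exactly the 3 values {I, L, M}; by pigeonhole those values go to them, so strike I, L, M from x_5.
No further eliminations apply; x_8 can still be any of I, L, M.

I, L, M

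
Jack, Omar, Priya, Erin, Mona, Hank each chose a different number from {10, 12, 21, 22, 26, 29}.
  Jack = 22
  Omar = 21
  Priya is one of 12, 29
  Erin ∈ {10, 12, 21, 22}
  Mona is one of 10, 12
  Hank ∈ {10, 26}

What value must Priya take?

Jack's domain is down to {22}, so Jack = 22. Remove 22 from Erin.
Omar's domain is down to {21}, so Omar = 21. Remove 21 from Erin.
The 4 still-open variables draw from only 4 values {10, 12, 26, 29}, so each is used; only Hank can be 26, hence Hank = 26.
The 3 still-open variables together cover exactly {10, 12, 29} — 3 values for 3 variables — and 29 appears only in Priya's list, so Priya = 29.

29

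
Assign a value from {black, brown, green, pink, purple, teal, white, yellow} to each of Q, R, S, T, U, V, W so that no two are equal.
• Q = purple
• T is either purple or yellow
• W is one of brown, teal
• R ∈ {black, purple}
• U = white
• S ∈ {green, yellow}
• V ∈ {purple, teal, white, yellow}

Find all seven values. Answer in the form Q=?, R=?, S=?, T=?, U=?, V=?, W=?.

Q=purple, R=black, S=green, T=yellow, U=white, V=teal, W=brown

Q must be purple (only option left). Eliminate purple elsewhere: R, T, V.
That leaves R = black.
T has just one choice, so T = yellow. Eliminate yellow elsewhere: S, V.
U has just one choice, so U = white. Eliminate white elsewhere: V.
V has just one choice, so V = teal. So W can't be teal.
That leaves W = brown.
S's domain is down to {green}, so S = green.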